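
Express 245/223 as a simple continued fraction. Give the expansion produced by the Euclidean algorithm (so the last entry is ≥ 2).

[1; 10, 7, 3]

245 = 1×223 + 22
223 = 10×22 + 3
22 = 7×3 + 1
3 = 3×1 + 0  (stop)
So 245/223 = [1; 10, 7, 3].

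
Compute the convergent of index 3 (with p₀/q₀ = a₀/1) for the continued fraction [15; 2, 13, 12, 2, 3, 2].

5047/326

Using pₖ = aₖpₖ₋₁ + pₖ₋₂, qₖ = aₖqₖ₋₁ + qₖ₋₂ (with p₋₁=1, p₋₂=0, q₋₁=0, q₋₂=1):
  k=0: a=15, p=15, q=1
  k=1: a=2, p=31, q=2
  k=2: a=13, p=418, q=27
  k=3: a=12, p=5047, q=326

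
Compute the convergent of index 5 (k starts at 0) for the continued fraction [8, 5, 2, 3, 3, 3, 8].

3380/413

Using pₖ = aₖpₖ₋₁ + pₖ₋₂, qₖ = aₖqₖ₋₁ + qₖ₋₂ (with p₋₁=1, p₋₂=0, q₋₁=0, q₋₂=1):
  k=0: a=8, p=8, q=1
  k=1: a=5, p=41, q=5
  k=2: a=2, p=90, q=11
  k=3: a=3, p=311, q=38
  k=4: a=3, p=1023, q=125
  k=5: a=3, p=3380, q=413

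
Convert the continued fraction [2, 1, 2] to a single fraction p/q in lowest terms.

8/3

Fold from the inside: start with 2/1.
  1 + 1/2 = 3/2
  2 + 2/3 = 8/3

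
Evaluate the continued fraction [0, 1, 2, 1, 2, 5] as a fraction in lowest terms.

43/59

Using pₖ = aₖpₖ₋₁ + pₖ₋₂ and qₖ = aₖqₖ₋₁ + qₖ₋₂:
  k=0: a=0, p=0, q=1
  k=1: a=1, p=1, q=1
  k=2: a=2, p=2, q=3
  k=3: a=1, p=3, q=4
  k=4: a=2, p=8, q=11
  k=5: a=5, p=43, q=59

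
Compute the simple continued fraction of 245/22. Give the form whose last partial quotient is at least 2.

[11; 7, 3]

245 = 11*22 + 3
22 = 7*3 + 1
3 = 3*1 + 0  (stop)
So 245/22 = [11; 7, 3].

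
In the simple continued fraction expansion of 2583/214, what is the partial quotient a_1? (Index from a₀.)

14

2583 = 12·214 + 15   →  a_0 = 12
214 = 14·15 + 4   →  a_1 = 14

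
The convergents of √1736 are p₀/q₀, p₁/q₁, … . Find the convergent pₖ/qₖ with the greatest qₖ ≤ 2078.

√1736 = [41; 1, 1, 1, 82, …] (period length 4).
Convergents:
  p_0/q_0 = 41/1
  p_1/q_1 = 42/1
  p_2/q_2 = 83/2
  p_3/q_3 = 125/3
  p_4/q_4 = 10333/248
  p_5/q_5 = 10458/251
  p_6/q_6 = 20791/499
  p_7/q_7 = 31249/750
  p_8/q_8 = 2583209/61999
q_7 = 750 ≤ 2078 < 61999 = q_8, so the answer is 31249/750.

31249/750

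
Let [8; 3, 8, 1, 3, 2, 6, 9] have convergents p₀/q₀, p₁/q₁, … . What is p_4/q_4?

907/109

Using pₖ = aₖpₖ₋₁ + pₖ₋₂, qₖ = aₖqₖ₋₁ + qₖ₋₂ (with p₋₁=1, p₋₂=0, q₋₁=0, q₋₂=1):
  k=0: a=8, p=8, q=1
  k=1: a=3, p=25, q=3
  k=2: a=8, p=208, q=25
  k=3: a=1, p=233, q=28
  k=4: a=3, p=907, q=109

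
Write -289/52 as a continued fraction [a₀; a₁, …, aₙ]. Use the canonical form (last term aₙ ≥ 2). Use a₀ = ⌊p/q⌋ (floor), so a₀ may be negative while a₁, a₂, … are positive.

-289 = -6*52 + 23
52 = 2*23 + 6
23 = 3*6 + 5
6 = 1*5 + 1
5 = 5*1 + 0  (stop)
So -289/52 = [-6; 2, 3, 1, 5].

[-6; 2, 3, 1, 5]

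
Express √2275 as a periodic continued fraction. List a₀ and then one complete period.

[47; 1, 2, 3, 2, 1, 94]

a₀ = ⌊√2275⌋ = 47.
With m₀=0, d₀=1 and mₖ₊₁ = dₖaₖ − mₖ, dₖ₊₁ = (n − mₖ₊₁²)/dₖ, aₖ₊₁ = ⌊(a₀+mₖ₊₁)/dₖ₊₁⌋:
  k=1: m=47, d=66, a=1
  k=2: m=19, d=29, a=2
  k=3: m=39, d=26, a=3
  k=4: m=39, d=29, a=2
  k=5: m=19, d=66, a=1
  k=6: m=47, d=1, a=94
d=1 and a=2a₀=94 at k=6, so the next step gives (m, d) = (47, 66) again — its k=1 value — and the period has length 6.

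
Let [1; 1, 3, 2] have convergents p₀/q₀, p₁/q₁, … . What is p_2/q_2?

7/4

Using pₖ = aₖpₖ₋₁ + pₖ₋₂, qₖ = aₖqₖ₋₁ + qₖ₋₂ (with p₋₁=1, p₋₂=0, q₋₁=0, q₋₂=1):
  k=0: a=1, p=1, q=1
  k=1: a=1, p=2, q=1
  k=2: a=3, p=7, q=4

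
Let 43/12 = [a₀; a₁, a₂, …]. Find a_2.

43 = 3·12 + 7   →  a_0 = 3
12 = 1·7 + 5   →  a_1 = 1
7 = 1·5 + 2   →  a_2 = 1

1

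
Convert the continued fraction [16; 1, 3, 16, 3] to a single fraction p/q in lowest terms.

3334/199

Fold from the inside: start with 3/1.
  16 + 1/3 = 49/3
  3 + 3/49 = 150/49
  1 + 49/150 = 199/150
  16 + 150/199 = 3334/199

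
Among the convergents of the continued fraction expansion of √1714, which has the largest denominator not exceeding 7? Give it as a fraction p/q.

207/5

√1714 = [41; 2, 2, 82, …] (period length 3).
Convergents:
  p_0/q_0 = 41/1
  p_1/q_1 = 83/2
  p_2/q_2 = 207/5
  p_3/q_3 = 17057/412
q_2 = 5 ≤ 7 < 412 = q_3, so the answer is 207/5.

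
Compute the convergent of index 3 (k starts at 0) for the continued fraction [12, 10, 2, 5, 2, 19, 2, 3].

Using pₖ = aₖpₖ₋₁ + pₖ₋₂, qₖ = aₖqₖ₋₁ + qₖ₋₂ (with p₋₁=1, p₋₂=0, q₋₁=0, q₋₂=1):
  k=0: a=12, p=12, q=1
  k=1: a=10, p=121, q=10
  k=2: a=2, p=254, q=21
  k=3: a=5, p=1391, q=115

1391/115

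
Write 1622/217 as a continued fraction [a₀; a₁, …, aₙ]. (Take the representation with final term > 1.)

[7; 2, 9, 2, 1, 3]

1622 = 7*217 + 103
217 = 2*103 + 11
103 = 9*11 + 4
11 = 2*4 + 3
4 = 1*3 + 1
3 = 3*1 + 0  (stop)
So 1622/217 = [7; 2, 9, 2, 1, 3].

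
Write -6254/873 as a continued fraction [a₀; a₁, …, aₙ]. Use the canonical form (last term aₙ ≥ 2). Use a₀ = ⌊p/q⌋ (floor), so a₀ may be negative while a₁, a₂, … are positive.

-6254 = -8×873 + 730
873 = 1×730 + 143
730 = 5×143 + 15
143 = 9×15 + 8
15 = 1×8 + 7
8 = 1×7 + 1
7 = 7×1 + 0  (stop)
So -6254/873 = [-8; 1, 5, 9, 1, 1, 7].

[-8; 1, 5, 9, 1, 1, 7]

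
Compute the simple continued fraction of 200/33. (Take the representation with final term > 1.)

[6; 16, 2]

200 = 6×33 + 2
33 = 16×2 + 1
2 = 2×1 + 0  (stop)
So 200/33 = [6; 16, 2].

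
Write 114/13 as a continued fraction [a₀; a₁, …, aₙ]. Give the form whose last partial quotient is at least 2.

[8; 1, 3, 3]

114 = 8·13 + 10
13 = 1·10 + 3
10 = 3·3 + 1
3 = 3·1 + 0  (stop)
So 114/13 = [8; 1, 3, 3].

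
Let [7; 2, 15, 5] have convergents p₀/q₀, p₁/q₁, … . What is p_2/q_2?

Using pₖ = aₖpₖ₋₁ + pₖ₋₂, qₖ = aₖqₖ₋₁ + qₖ₋₂ (with p₋₁=1, p₋₂=0, q₋₁=0, q₋₂=1):
  k=0: a=7, p=7, q=1
  k=1: a=2, p=15, q=2
  k=2: a=15, p=232, q=31

232/31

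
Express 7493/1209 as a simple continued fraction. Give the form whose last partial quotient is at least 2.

[6; 5, 17, 14]

7493 = 6·1209 + 239
1209 = 5·239 + 14
239 = 17·14 + 1
14 = 14·1 + 0  (stop)
So 7493/1209 = [6; 5, 17, 14].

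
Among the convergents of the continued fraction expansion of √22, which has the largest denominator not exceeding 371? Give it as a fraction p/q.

√22 = [4; 1, 2, 4, 2, 1, 8, …] (period length 6).
Convergents:
  p_0/q_0 = 4/1
  p_1/q_1 = 5/1
  p_2/q_2 = 14/3
  p_3/q_3 = 61/13
  p_4/q_4 = 136/29
  p_5/q_5 = 197/42
  p_6/q_6 = 1712/365
  p_7/q_7 = 1909/407
q_6 = 365 ≤ 371 < 407 = q_7, so the answer is 1712/365.

1712/365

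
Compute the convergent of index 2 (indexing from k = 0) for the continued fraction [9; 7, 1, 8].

73/8

Using pₖ = aₖpₖ₋₁ + pₖ₋₂, qₖ = aₖqₖ₋₁ + qₖ₋₂ (with p₋₁=1, p₋₂=0, q₋₁=0, q₋₂=1):
  k=0: a=9, p=9, q=1
  k=1: a=7, p=64, q=7
  k=2: a=1, p=73, q=8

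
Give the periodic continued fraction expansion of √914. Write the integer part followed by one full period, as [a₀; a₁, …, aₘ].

a₀ = ⌊√914⌋ = 30.
With m₀=0, d₀=1 and mₖ₊₁ = dₖaₖ − mₖ, dₖ₊₁ = (n − mₖ₊₁²)/dₖ, aₖ₊₁ = ⌊(a₀+mₖ₊₁)/dₖ₊₁⌋:
  k=1: m=30, d=14, a=4
  k=2: m=26, d=17, a=3
  k=3: m=25, d=17, a=3
  k=4: m=26, d=14, a=4
  k=5: m=30, d=1, a=60
d=1 and a=2a₀=60 at k=5, so the next step gives (m, d) = (30, 14) again — its k=1 value — and the period has length 5.

[30; 4, 3, 3, 4, 60]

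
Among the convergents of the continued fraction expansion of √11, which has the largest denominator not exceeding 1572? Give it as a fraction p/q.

√11 = [3; 3, 6, …] (period length 2).
Convergents:
  p_0/q_0 = 3/1
  p_1/q_1 = 10/3
  p_2/q_2 = 63/19
  p_3/q_3 = 199/60
  p_4/q_4 = 1257/379
  p_5/q_5 = 3970/1197
  p_6/q_6 = 25077/7561
q_5 = 1197 ≤ 1572 < 7561 = q_6, so the answer is 3970/1197.

3970/1197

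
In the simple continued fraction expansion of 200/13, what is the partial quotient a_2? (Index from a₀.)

200 = 15·13 + 5   →  a_0 = 15
13 = 2·5 + 3   →  a_1 = 2
5 = 1·3 + 2   →  a_2 = 1

1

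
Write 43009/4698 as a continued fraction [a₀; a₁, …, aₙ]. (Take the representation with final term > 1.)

43009 = 9×4698 + 727
4698 = 6×727 + 336
727 = 2×336 + 55
336 = 6×55 + 6
55 = 9×6 + 1
6 = 6×1 + 0  (stop)
So 43009/4698 = [9; 6, 2, 6, 9, 6].

[9; 6, 2, 6, 9, 6]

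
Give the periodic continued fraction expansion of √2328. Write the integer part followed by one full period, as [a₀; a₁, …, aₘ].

[48; 4, 96]

a₀ = ⌊√2328⌋ = 48.
With m₀=0, d₀=1 and mₖ₊₁ = dₖaₖ − mₖ, dₖ₊₁ = (n − mₖ₊₁²)/dₖ, aₖ₊₁ = ⌊(a₀+mₖ₊₁)/dₖ₊₁⌋:
  k=1: m=48, d=24, a=4
  k=2: m=48, d=1, a=96
d=1 and a=2a₀=96 at k=2, so the next step gives (m, d) = (48, 24) again — its k=1 value — and the period has length 2.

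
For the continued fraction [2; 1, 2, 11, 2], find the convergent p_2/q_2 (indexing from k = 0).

Using pₖ = aₖpₖ₋₁ + pₖ₋₂, qₖ = aₖqₖ₋₁ + qₖ₋₂ (with p₋₁=1, p₋₂=0, q₋₁=0, q₋₂=1):
  k=0: a=2, p=2, q=1
  k=1: a=1, p=3, q=1
  k=2: a=2, p=8, q=3

8/3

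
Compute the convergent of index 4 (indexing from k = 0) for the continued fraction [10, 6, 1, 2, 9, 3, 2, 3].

Using pₖ = aₖpₖ₋₁ + pₖ₋₂, qₖ = aₖqₖ₋₁ + qₖ₋₂ (with p₋₁=1, p₋₂=0, q₋₁=0, q₋₂=1):
  k=0: a=10, p=10, q=1
  k=1: a=6, p=61, q=6
  k=2: a=1, p=71, q=7
  k=3: a=2, p=203, q=20
  k=4: a=9, p=1898, q=187

1898/187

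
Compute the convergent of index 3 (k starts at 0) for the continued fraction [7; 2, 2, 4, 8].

163/22

Using pₖ = aₖpₖ₋₁ + pₖ₋₂, qₖ = aₖqₖ₋₁ + qₖ₋₂ (with p₋₁=1, p₋₂=0, q₋₁=0, q₋₂=1):
  k=0: a=7, p=7, q=1
  k=1: a=2, p=15, q=2
  k=2: a=2, p=37, q=5
  k=3: a=4, p=163, q=22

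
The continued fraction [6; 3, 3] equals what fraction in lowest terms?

63/10

Fold from the inside: start with 3/1.
  3 + 1/3 = 10/3
  6 + 3/10 = 63/10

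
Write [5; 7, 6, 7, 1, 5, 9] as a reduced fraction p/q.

97231/18918

Using pₖ = aₖpₖ₋₁ + pₖ₋₂ and qₖ = aₖqₖ₋₁ + qₖ₋₂:
  k=0: a=5, p=5, q=1
  k=1: a=7, p=36, q=7
  k=2: a=6, p=221, q=43
  k=3: a=7, p=1583, q=308
  k=4: a=1, p=1804, q=351
  k=5: a=5, p=10603, q=2063
  k=6: a=9, p=97231, q=18918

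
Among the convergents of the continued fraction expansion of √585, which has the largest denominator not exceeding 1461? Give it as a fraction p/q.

33281/1376

√585 = [24; 5, 2, 1, 4, 1, 2, 5, 48, …] (period length 8).
Convergents:
  p_0/q_0 = 24/1
  p_1/q_1 = 121/5
  p_2/q_2 = 266/11
  p_3/q_3 = 387/16
  p_4/q_4 = 1814/75
  p_5/q_5 = 2201/91
  p_6/q_6 = 6216/257
  p_7/q_7 = 33281/1376
  p_8/q_8 = 1603704/66305
q_7 = 1376 ≤ 1461 < 66305 = q_8, so the answer is 33281/1376.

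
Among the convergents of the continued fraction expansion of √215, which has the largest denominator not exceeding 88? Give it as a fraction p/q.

1261/86

√215 = [14; 1, 1, 1, 28, …] (period length 4).
Convergents:
  p_0/q_0 = 14/1
  p_1/q_1 = 15/1
  p_2/q_2 = 29/2
  p_3/q_3 = 44/3
  p_4/q_4 = 1261/86
  p_5/q_5 = 1305/89
q_4 = 86 ≤ 88 < 89 = q_5, so the answer is 1261/86.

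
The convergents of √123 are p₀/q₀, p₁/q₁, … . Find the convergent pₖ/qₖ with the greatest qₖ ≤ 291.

2695/243

√123 = [11; 11, 22, …] (period length 2).
Convergents:
  p_0/q_0 = 11/1
  p_1/q_1 = 122/11
  p_2/q_2 = 2695/243
  p_3/q_3 = 29767/2684
q_2 = 243 ≤ 291 < 2684 = q_3, so the answer is 2695/243.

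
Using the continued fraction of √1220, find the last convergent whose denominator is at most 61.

489/14

√1220 = [34; 1, 12, 1, 68, …] (period length 4).
Convergents:
  p_0/q_0 = 34/1
  p_1/q_1 = 35/1
  p_2/q_2 = 454/13
  p_3/q_3 = 489/14
  p_4/q_4 = 33706/965
q_3 = 14 ≤ 61 < 965 = q_4, so the answer is 489/14.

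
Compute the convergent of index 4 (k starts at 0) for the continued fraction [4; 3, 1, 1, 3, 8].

107/25

Using pₖ = aₖpₖ₋₁ + pₖ₋₂, qₖ = aₖqₖ₋₁ + qₖ₋₂ (with p₋₁=1, p₋₂=0, q₋₁=0, q₋₂=1):
  k=0: a=4, p=4, q=1
  k=1: a=3, p=13, q=3
  k=2: a=1, p=17, q=4
  k=3: a=1, p=30, q=7
  k=4: a=3, p=107, q=25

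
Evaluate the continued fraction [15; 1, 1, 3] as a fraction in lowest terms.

Fold from the inside: start with 3/1.
  1 + 1/3 = 4/3
  1 + 3/4 = 7/4
  15 + 4/7 = 109/7

109/7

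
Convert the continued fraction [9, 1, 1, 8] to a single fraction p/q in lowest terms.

Fold from the inside: start with 8/1.
  1 + 1/8 = 9/8
  1 + 8/9 = 17/9
  9 + 9/17 = 162/17

162/17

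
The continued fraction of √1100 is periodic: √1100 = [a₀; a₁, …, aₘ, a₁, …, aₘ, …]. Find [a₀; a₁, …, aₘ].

a₀ = ⌊√1100⌋ = 33.
With m₀=0, d₀=1 and mₖ₊₁ = dₖaₖ − mₖ, dₖ₊₁ = (n − mₖ₊₁²)/dₖ, aₖ₊₁ = ⌊(a₀+mₖ₊₁)/dₖ₊₁⌋:
  k=1: m=33, d=11, a=6
  k=2: m=33, d=1, a=66
d=1 and a=2a₀=66 at k=2, so the next step gives (m, d) = (33, 11) again — its k=1 value — and the period has length 2.

[33; 6, 66]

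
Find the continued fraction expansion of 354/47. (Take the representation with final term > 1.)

354 = 7*47 + 25
47 = 1*25 + 22
25 = 1*22 + 3
22 = 7*3 + 1
3 = 3*1 + 0  (stop)
So 354/47 = [7; 1, 1, 7, 3].

[7; 1, 1, 7, 3]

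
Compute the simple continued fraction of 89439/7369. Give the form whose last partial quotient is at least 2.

[12; 7, 3, 2, 6, 7, 3]

89439 = 12·7369 + 1011
7369 = 7·1011 + 292
1011 = 3·292 + 135
292 = 2·135 + 22
135 = 6·22 + 3
22 = 7·3 + 1
3 = 3·1 + 0  (stop)
So 89439/7369 = [12; 7, 3, 2, 6, 7, 3].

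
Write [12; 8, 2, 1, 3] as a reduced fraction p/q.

Using pₖ = aₖpₖ₋₁ + pₖ₋₂ and qₖ = aₖqₖ₋₁ + qₖ₋₂:
  k=0: a=12, p=12, q=1
  k=1: a=8, p=97, q=8
  k=2: a=2, p=206, q=17
  k=3: a=1, p=303, q=25
  k=4: a=3, p=1115, q=92

1115/92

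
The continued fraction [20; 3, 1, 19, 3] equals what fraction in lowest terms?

Fold from the inside: start with 3/1.
  19 + 1/3 = 58/3
  1 + 3/58 = 61/58
  3 + 58/61 = 241/61
  20 + 61/241 = 4881/241

4881/241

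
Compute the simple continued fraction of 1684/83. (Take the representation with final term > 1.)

1684 = 20×83 + 24
83 = 3×24 + 11
24 = 2×11 + 2
11 = 5×2 + 1
2 = 2×1 + 0  (stop)
So 1684/83 = [20; 3, 2, 5, 2].

[20; 3, 2, 5, 2]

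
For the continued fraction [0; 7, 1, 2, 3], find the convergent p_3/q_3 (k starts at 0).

3/23

Using pₖ = aₖpₖ₋₁ + pₖ₋₂, qₖ = aₖqₖ₋₁ + qₖ₋₂ (with p₋₁=1, p₋₂=0, q₋₁=0, q₋₂=1):
  k=0: a=0, p=0, q=1
  k=1: a=7, p=1, q=7
  k=2: a=1, p=1, q=8
  k=3: a=2, p=3, q=23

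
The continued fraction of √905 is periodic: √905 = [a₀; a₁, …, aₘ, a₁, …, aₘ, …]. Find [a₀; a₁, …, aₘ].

a₀ = ⌊√905⌋ = 30.
With m₀=0, d₀=1 and mₖ₊₁ = dₖaₖ − mₖ, dₖ₊₁ = (n − mₖ₊₁²)/dₖ, aₖ₊₁ = ⌊(a₀+mₖ₊₁)/dₖ₊₁⌋:
  k=1: m=30, d=5, a=12
  k=2: m=30, d=1, a=60
d=1 and a=2a₀=60 at k=2, so the next step gives (m, d) = (30, 5) again — its k=1 value — and the period has length 2.

[30; 12, 60]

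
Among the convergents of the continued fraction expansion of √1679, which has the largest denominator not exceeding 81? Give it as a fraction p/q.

1680/41

√1679 = [40; 1, 39, 1, 80, …] (period length 4).
Convergents:
  p_0/q_0 = 40/1
  p_1/q_1 = 41/1
  p_2/q_2 = 1639/40
  p_3/q_3 = 1680/41
  p_4/q_4 = 136039/3320
q_3 = 41 ≤ 81 < 3320 = q_4, so the answer is 1680/41.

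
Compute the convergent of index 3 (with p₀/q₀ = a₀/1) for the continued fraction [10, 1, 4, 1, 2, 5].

Using pₖ = aₖpₖ₋₁ + pₖ₋₂, qₖ = aₖqₖ₋₁ + qₖ₋₂ (with p₋₁=1, p₋₂=0, q₋₁=0, q₋₂=1):
  k=0: a=10, p=10, q=1
  k=1: a=1, p=11, q=1
  k=2: a=4, p=54, q=5
  k=3: a=1, p=65, q=6

65/6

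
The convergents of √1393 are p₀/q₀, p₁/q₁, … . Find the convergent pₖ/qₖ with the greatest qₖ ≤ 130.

3583/96

√1393 = [37; 3, 10, 3, 74, …] (period length 4).
Convergents:
  p_0/q_0 = 37/1
  p_1/q_1 = 112/3
  p_2/q_2 = 1157/31
  p_3/q_3 = 3583/96
  p_4/q_4 = 266299/7135
q_3 = 96 ≤ 130 < 7135 = q_4, so the answer is 3583/96.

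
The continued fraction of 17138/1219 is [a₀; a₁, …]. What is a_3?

13

17138 = 14·1219 + 72   →  a_0 = 14
1219 = 16·72 + 67   →  a_1 = 16
72 = 1·67 + 5   →  a_2 = 1
67 = 13·5 + 2   →  a_3 = 13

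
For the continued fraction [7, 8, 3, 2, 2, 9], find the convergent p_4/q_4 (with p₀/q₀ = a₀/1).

1004/141

Using pₖ = aₖpₖ₋₁ + pₖ₋₂, qₖ = aₖqₖ₋₁ + qₖ₋₂ (with p₋₁=1, p₋₂=0, q₋₁=0, q₋₂=1):
  k=0: a=7, p=7, q=1
  k=1: a=8, p=57, q=8
  k=2: a=3, p=178, q=25
  k=3: a=2, p=413, q=58
  k=4: a=2, p=1004, q=141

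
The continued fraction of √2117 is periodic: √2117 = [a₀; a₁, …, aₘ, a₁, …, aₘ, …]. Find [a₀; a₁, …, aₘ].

[46; 92]

a₀ = ⌊√2117⌋ = 46.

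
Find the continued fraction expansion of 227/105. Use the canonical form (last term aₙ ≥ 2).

227 = 2×105 + 17
105 = 6×17 + 3
17 = 5×3 + 2
3 = 1×2 + 1
2 = 2×1 + 0  (stop)
So 227/105 = [2; 6, 5, 1, 2].

[2; 6, 5, 1, 2]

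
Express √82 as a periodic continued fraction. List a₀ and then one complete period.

[9; 18]

a₀ = ⌊√82⌋ = 9.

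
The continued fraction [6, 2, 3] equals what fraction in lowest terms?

45/7

Using pₖ = aₖpₖ₋₁ + pₖ₋₂ and qₖ = aₖqₖ₋₁ + qₖ₋₂:
  k=0: a=6, p=6, q=1
  k=1: a=2, p=13, q=2
  k=2: a=3, p=45, q=7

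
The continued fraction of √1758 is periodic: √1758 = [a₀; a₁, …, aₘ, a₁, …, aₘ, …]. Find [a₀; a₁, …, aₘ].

[41; 1, 12, 1, 82]

a₀ = ⌊√1758⌋ = 41.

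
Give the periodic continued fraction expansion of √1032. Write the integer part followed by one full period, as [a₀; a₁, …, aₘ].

[32; 8, 64]

a₀ = ⌊√1032⌋ = 32.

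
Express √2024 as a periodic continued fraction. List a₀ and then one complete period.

a₀ = ⌊√2024⌋ = 44.
With m₀=0, d₀=1 and mₖ₊₁ = dₖaₖ − mₖ, dₖ₊₁ = (n − mₖ₊₁²)/dₖ, aₖ₊₁ = ⌊(a₀+mₖ₊₁)/dₖ₊₁⌋:
  k=1: m=44, d=88, a=1
  k=2: m=44, d=1, a=88
d=1 and a=2a₀=88 at k=2, so the next step gives (m, d) = (44, 88) again — its k=1 value — and the period has length 2.

[44; 1, 88]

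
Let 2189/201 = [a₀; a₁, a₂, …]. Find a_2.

8

2189 = 10·201 + 179   →  a_0 = 10
201 = 1·179 + 22   →  a_1 = 1
179 = 8·22 + 3   →  a_2 = 8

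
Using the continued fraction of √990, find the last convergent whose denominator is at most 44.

881/28

√990 = [31; 2, 6, 2, 62, …] (period length 4).
Convergents:
  p_0/q_0 = 31/1
  p_1/q_1 = 63/2
  p_2/q_2 = 409/13
  p_3/q_3 = 881/28
  p_4/q_4 = 55031/1749
q_3 = 28 ≤ 44 < 1749 = q_4, so the answer is 881/28.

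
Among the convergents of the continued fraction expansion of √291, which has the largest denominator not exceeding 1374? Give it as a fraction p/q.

√291 = [17; 17, 34, …] (period length 2).
Convergents:
  p_0/q_0 = 17/1
  p_1/q_1 = 290/17
  p_2/q_2 = 9877/579
  p_3/q_3 = 168199/9860
q_2 = 579 ≤ 1374 < 9860 = q_3, so the answer is 9877/579.

9877/579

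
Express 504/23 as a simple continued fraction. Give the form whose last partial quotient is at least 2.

504 = 21*23 + 21
23 = 1*21 + 2
21 = 10*2 + 1
2 = 2*1 + 0  (stop)
So 504/23 = [21; 1, 10, 2].

[21; 1, 10, 2]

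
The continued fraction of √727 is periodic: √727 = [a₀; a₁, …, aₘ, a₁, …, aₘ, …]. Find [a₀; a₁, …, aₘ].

[26; 1, 25, 1, 52]

a₀ = ⌊√727⌋ = 26.
With m₀=0, d₀=1 and mₖ₊₁ = dₖaₖ − mₖ, dₖ₊₁ = (n − mₖ₊₁²)/dₖ, aₖ₊₁ = ⌊(a₀+mₖ₊₁)/dₖ₊₁⌋:
  k=1: m=26, d=51, a=1
  k=2: m=25, d=2, a=25
  k=3: m=25, d=51, a=1
  k=4: m=26, d=1, a=52
d=1 and a=2a₀=52 at k=4, so the next step gives (m, d) = (26, 51) again — its k=1 value — and the period has length 4.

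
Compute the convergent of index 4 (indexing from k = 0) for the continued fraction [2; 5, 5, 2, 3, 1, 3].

432/197

Using pₖ = aₖpₖ₋₁ + pₖ₋₂, qₖ = aₖqₖ₋₁ + qₖ₋₂ (with p₋₁=1, p₋₂=0, q₋₁=0, q₋₂=1):
  k=0: a=2, p=2, q=1
  k=1: a=5, p=11, q=5
  k=2: a=5, p=57, q=26
  k=3: a=2, p=125, q=57
  k=4: a=3, p=432, q=197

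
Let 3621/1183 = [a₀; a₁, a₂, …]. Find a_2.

2

3621 = 3·1183 + 72   →  a_0 = 3
1183 = 16·72 + 31   →  a_1 = 16
72 = 2·31 + 10   →  a_2 = 2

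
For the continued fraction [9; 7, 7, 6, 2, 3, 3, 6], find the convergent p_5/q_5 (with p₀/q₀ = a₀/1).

21013/2299

Using pₖ = aₖpₖ₋₁ + pₖ₋₂, qₖ = aₖqₖ₋₁ + qₖ₋₂ (with p₋₁=1, p₋₂=0, q₋₁=0, q₋₂=1):
  k=0: a=9, p=9, q=1
  k=1: a=7, p=64, q=7
  k=2: a=7, p=457, q=50
  k=3: a=6, p=2806, q=307
  k=4: a=2, p=6069, q=664
  k=5: a=3, p=21013, q=2299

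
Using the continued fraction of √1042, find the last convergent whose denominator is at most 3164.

51874/1607

√1042 = [32; 3, 1, 1, 3, 64, …] (period length 5).
Convergents:
  p_0/q_0 = 32/1
  p_1/q_1 = 97/3
  p_2/q_2 = 129/4
  p_3/q_3 = 226/7
  p_4/q_4 = 807/25
  p_5/q_5 = 51874/1607
  p_6/q_6 = 156429/4846
q_5 = 1607 ≤ 3164 < 4846 = q_6, so the answer is 51874/1607.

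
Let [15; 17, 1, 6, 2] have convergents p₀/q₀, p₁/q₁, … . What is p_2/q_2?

Using pₖ = aₖpₖ₋₁ + pₖ₋₂, qₖ = aₖqₖ₋₁ + qₖ₋₂ (with p₋₁=1, p₋₂=0, q₋₁=0, q₋₂=1):
  k=0: a=15, p=15, q=1
  k=1: a=17, p=256, q=17
  k=2: a=1, p=271, q=18

271/18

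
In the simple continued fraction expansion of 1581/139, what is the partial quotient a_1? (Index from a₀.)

1581 = 11·139 + 52   →  a_0 = 11
139 = 2·52 + 35   →  a_1 = 2

2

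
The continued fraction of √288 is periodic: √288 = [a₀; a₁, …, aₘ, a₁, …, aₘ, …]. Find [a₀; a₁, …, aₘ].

[16; 1, 32]

a₀ = ⌊√288⌋ = 16.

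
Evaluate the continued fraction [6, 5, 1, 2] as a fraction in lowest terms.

105/17

Fold from the inside: start with 2/1.
  1 + 1/2 = 3/2
  5 + 2/3 = 17/3
  6 + 3/17 = 105/17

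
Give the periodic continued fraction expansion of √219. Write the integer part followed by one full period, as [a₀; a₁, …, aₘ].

a₀ = ⌊√219⌋ = 14.
With m₀=0, d₀=1 and mₖ₊₁ = dₖaₖ − mₖ, dₖ₊₁ = (n − mₖ₊₁²)/dₖ, aₖ₊₁ = ⌊(a₀+mₖ₊₁)/dₖ₊₁⌋:
  k=1: m=14, d=23, a=1
  k=2: m=9, d=6, a=3
  k=3: m=9, d=23, a=1
  k=4: m=14, d=1, a=28
d=1 and a=2a₀=28 at k=4, so the next step gives (m, d) = (14, 23) again — its k=1 value — and the period has length 4.

[14; 1, 3, 1, 28]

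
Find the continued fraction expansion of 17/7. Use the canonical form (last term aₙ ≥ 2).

17 = 2×7 + 3
7 = 2×3 + 1
3 = 3×1 + 0  (stop)
So 17/7 = [2; 2, 3].

[2; 2, 3]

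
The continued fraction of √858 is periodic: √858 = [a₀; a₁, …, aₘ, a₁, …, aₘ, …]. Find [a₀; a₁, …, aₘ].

[29; 3, 2, 3, 58]

a₀ = ⌊√858⌋ = 29.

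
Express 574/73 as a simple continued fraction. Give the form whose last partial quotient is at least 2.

[7; 1, 6, 3, 3]

574 = 7·73 + 63
73 = 1·63 + 10
63 = 6·10 + 3
10 = 3·3 + 1
3 = 3·1 + 0  (stop)
So 574/73 = [7; 1, 6, 3, 3].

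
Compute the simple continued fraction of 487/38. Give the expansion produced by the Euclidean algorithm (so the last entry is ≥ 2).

487 = 12×38 + 31
38 = 1×31 + 7
31 = 4×7 + 3
7 = 2×3 + 1
3 = 3×1 + 0  (stop)
So 487/38 = [12; 1, 4, 2, 3].

[12; 1, 4, 2, 3]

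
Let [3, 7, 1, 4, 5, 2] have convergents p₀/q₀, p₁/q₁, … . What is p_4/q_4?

635/203

Using pₖ = aₖpₖ₋₁ + pₖ₋₂, qₖ = aₖqₖ₋₁ + qₖ₋₂ (with p₋₁=1, p₋₂=0, q₋₁=0, q₋₂=1):
  k=0: a=3, p=3, q=1
  k=1: a=7, p=22, q=7
  k=2: a=1, p=25, q=8
  k=3: a=4, p=122, q=39
  k=4: a=5, p=635, q=203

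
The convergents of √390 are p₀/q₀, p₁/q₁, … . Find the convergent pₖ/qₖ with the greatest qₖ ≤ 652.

12481/632

√390 = [19; 1, 2, 1, 38, …] (period length 4).
Convergents:
  p_0/q_0 = 19/1
  p_1/q_1 = 20/1
  p_2/q_2 = 59/3
  p_3/q_3 = 79/4
  p_4/q_4 = 3061/155
  p_5/q_5 = 3140/159
  p_6/q_6 = 9341/473
  p_7/q_7 = 12481/632
  p_8/q_8 = 483619/24489
q_7 = 632 ≤ 652 < 24489 = q_8, so the answer is 12481/632.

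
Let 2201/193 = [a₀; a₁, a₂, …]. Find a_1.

2201 = 11·193 + 78   →  a_0 = 11
193 = 2·78 + 37   →  a_1 = 2

2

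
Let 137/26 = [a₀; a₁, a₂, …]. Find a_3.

137 = 5·26 + 7   →  a_0 = 5
26 = 3·7 + 5   →  a_1 = 3
7 = 1·5 + 2   →  a_2 = 1
5 = 2·2 + 1   →  a_3 = 2

2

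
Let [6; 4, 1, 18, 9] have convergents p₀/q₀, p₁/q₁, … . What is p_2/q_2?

Using pₖ = aₖpₖ₋₁ + pₖ₋₂, qₖ = aₖqₖ₋₁ + qₖ₋₂ (with p₋₁=1, p₋₂=0, q₋₁=0, q₋₂=1):
  k=0: a=6, p=6, q=1
  k=1: a=4, p=25, q=4
  k=2: a=1, p=31, q=5

31/5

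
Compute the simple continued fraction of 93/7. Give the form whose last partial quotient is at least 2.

93 = 13·7 + 2
7 = 3·2 + 1
2 = 2·1 + 0  (stop)
So 93/7 = [13; 3, 2].

[13; 3, 2]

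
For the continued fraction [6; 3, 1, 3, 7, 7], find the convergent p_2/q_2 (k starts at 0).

Using pₖ = aₖpₖ₋₁ + pₖ₋₂, qₖ = aₖqₖ₋₁ + qₖ₋₂ (with p₋₁=1, p₋₂=0, q₋₁=0, q₋₂=1):
  k=0: a=6, p=6, q=1
  k=1: a=3, p=19, q=3
  k=2: a=1, p=25, q=4

25/4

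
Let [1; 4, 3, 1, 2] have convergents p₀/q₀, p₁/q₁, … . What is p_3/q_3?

Using pₖ = aₖpₖ₋₁ + pₖ₋₂, qₖ = aₖqₖ₋₁ + qₖ₋₂ (with p₋₁=1, p₋₂=0, q₋₁=0, q₋₂=1):
  k=0: a=1, p=1, q=1
  k=1: a=4, p=5, q=4
  k=2: a=3, p=16, q=13
  k=3: a=1, p=21, q=17

21/17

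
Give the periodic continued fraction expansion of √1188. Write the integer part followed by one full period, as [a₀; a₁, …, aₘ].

[34; 2, 7, 6, 7, 2, 68]

a₀ = ⌊√1188⌋ = 34.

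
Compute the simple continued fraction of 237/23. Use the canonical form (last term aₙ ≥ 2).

237 = 10×23 + 7
23 = 3×7 + 2
7 = 3×2 + 1
2 = 2×1 + 0  (stop)
So 237/23 = [10; 3, 3, 2].

[10; 3, 3, 2]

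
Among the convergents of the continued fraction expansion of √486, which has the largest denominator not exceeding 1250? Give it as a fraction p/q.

21362/969

√486 = [22; 22, 44, …] (period length 2).
Convergents:
  p_0/q_0 = 22/1
  p_1/q_1 = 485/22
  p_2/q_2 = 21362/969
  p_3/q_3 = 470449/21340
q_2 = 969 ≤ 1250 < 21340 = q_3, so the answer is 21362/969.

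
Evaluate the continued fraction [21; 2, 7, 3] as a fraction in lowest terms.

1009/47

Fold from the inside: start with 3/1.
  7 + 1/3 = 22/3
  2 + 3/22 = 47/22
  21 + 22/47 = 1009/47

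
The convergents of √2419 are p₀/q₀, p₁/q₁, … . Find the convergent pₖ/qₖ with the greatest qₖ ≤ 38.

541/11

√2419 = [49; 5, 2, 5, 98, …] (period length 4).
Convergents:
  p_0/q_0 = 49/1
  p_1/q_1 = 246/5
  p_2/q_2 = 541/11
  p_3/q_3 = 2951/60
q_2 = 11 ≤ 38 < 60 = q_3, so the answer is 541/11.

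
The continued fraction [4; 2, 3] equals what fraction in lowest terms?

31/7

Fold from the inside: start with 3/1.
  2 + 1/3 = 7/3
  4 + 3/7 = 31/7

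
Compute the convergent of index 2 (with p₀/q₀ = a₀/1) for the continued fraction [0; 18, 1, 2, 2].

1/19

Using pₖ = aₖpₖ₋₁ + pₖ₋₂, qₖ = aₖqₖ₋₁ + qₖ₋₂ (with p₋₁=1, p₋₂=0, q₋₁=0, q₋₂=1):
  k=0: a=0, p=0, q=1
  k=1: a=18, p=1, q=18
  k=2: a=1, p=1, q=19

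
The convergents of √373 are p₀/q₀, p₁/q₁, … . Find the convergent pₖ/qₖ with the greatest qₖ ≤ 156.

√373 = [19; 3, 5, 5, 3, 38, …] (period length 5).
Convergents:
  p_0/q_0 = 19/1
  p_1/q_1 = 58/3
  p_2/q_2 = 309/16
  p_3/q_3 = 1603/83
  p_4/q_4 = 5118/265
q_3 = 83 ≤ 156 < 265 = q_4, so the answer is 1603/83.

1603/83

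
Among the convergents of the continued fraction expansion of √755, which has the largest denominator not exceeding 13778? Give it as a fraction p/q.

132935/4838

√755 = [27; 2, 10, 2, 54, …] (period length 4).
Convergents:
  p_0/q_0 = 27/1
  p_1/q_1 = 55/2
  p_2/q_2 = 577/21
  p_3/q_3 = 1209/44
  p_4/q_4 = 65863/2397
  p_5/q_5 = 132935/4838
  p_6/q_6 = 1395213/50777
q_5 = 4838 ≤ 13778 < 50777 = q_6, so the answer is 132935/4838.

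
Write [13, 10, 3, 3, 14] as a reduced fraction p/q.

Using pₖ = aₖpₖ₋₁ + pₖ₋₂ and qₖ = aₖqₖ₋₁ + qₖ₋₂:
  k=0: a=13, p=13, q=1
  k=1: a=10, p=131, q=10
  k=2: a=3, p=406, q=31
  k=3: a=3, p=1349, q=103
  k=4: a=14, p=19292, q=1473

19292/1473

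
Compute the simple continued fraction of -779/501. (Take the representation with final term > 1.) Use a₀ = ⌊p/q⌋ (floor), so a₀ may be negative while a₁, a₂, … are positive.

-779 = -2*501 + 223
501 = 2*223 + 55
223 = 4*55 + 3
55 = 18*3 + 1
3 = 3*1 + 0  (stop)
So -779/501 = [-2; 2, 4, 18, 3].

[-2; 2, 4, 18, 3]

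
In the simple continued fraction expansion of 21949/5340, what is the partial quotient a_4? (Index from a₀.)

1

21949 = 4·5340 + 589   →  a_0 = 4
5340 = 9·589 + 39   →  a_1 = 9
589 = 15·39 + 4   →  a_2 = 15
39 = 9·4 + 3   →  a_3 = 9
4 = 1·3 + 1   →  a_4 = 1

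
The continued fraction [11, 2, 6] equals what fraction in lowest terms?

Using pₖ = aₖpₖ₋₁ + pₖ₋₂ and qₖ = aₖqₖ₋₁ + qₖ₋₂:
  k=0: a=11, p=11, q=1
  k=1: a=2, p=23, q=2
  k=2: a=6, p=149, q=13

149/13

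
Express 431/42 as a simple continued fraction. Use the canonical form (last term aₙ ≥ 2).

431 = 10·42 + 11
42 = 3·11 + 9
11 = 1·9 + 2
9 = 4·2 + 1
2 = 2·1 + 0  (stop)
So 431/42 = [10; 3, 1, 4, 2].

[10; 3, 1, 4, 2]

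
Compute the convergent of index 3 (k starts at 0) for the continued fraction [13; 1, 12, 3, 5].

557/40

Using pₖ = aₖpₖ₋₁ + pₖ₋₂, qₖ = aₖqₖ₋₁ + qₖ₋₂ (with p₋₁=1, p₋₂=0, q₋₁=0, q₋₂=1):
  k=0: a=13, p=13, q=1
  k=1: a=1, p=14, q=1
  k=2: a=12, p=181, q=13
  k=3: a=3, p=557, q=40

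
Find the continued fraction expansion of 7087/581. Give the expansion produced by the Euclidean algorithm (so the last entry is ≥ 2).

7087 = 12·581 + 115
581 = 5·115 + 6
115 = 19·6 + 1
6 = 6·1 + 0  (stop)
So 7087/581 = [12; 5, 19, 6].

[12; 5, 19, 6]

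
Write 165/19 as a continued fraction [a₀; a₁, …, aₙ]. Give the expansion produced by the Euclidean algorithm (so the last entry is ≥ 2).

165 = 8·19 + 13
19 = 1·13 + 6
13 = 2·6 + 1
6 = 6·1 + 0  (stop)
So 165/19 = [8; 1, 2, 6].

[8; 1, 2, 6]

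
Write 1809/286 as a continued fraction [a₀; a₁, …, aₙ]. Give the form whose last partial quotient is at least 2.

[6; 3, 13, 3, 2]

1809 = 6·286 + 93
286 = 3·93 + 7
93 = 13·7 + 2
7 = 3·2 + 1
2 = 2·1 + 0  (stop)
So 1809/286 = [6; 3, 13, 3, 2].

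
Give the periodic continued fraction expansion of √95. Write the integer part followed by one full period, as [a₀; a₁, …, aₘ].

[9; 1, 2, 1, 18]

a₀ = ⌊√95⌋ = 9.
With m₀=0, d₀=1 and mₖ₊₁ = dₖaₖ − mₖ, dₖ₊₁ = (n − mₖ₊₁²)/dₖ, aₖ₊₁ = ⌊(a₀+mₖ₊₁)/dₖ₊₁⌋:
  k=1: m=9, d=14, a=1
  k=2: m=5, d=5, a=2
  k=3: m=5, d=14, a=1
  k=4: m=9, d=1, a=18
d=1 and a=2a₀=18 at k=4, so the next step gives (m, d) = (9, 14) again — its k=1 value — and the period has length 4.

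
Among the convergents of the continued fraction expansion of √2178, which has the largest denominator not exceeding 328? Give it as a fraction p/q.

13114/281

√2178 = [46; 1, 2, 46, 2, 1, 92, …] (period length 6).
Convergents:
  p_0/q_0 = 46/1
  p_1/q_1 = 47/1
  p_2/q_2 = 140/3
  p_3/q_3 = 6487/139
  p_4/q_4 = 13114/281
  p_5/q_5 = 19601/420
q_4 = 281 ≤ 328 < 420 = q_5, so the answer is 13114/281.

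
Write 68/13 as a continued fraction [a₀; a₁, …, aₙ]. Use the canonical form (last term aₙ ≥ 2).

[5; 4, 3]

68 = 5·13 + 3
13 = 4·3 + 1
3 = 3·1 + 0  (stop)
So 68/13 = [5; 4, 3].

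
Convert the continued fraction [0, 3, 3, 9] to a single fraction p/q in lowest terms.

28/93

Fold from the inside: start with 9/1.
  3 + 1/9 = 28/9
  3 + 9/28 = 93/28
  0 + 28/93 = 28/93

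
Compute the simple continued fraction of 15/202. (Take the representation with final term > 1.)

[0; 13, 2, 7]

15 = 0·202 + 15
202 = 13·15 + 7
15 = 2·7 + 1
7 = 7·1 + 0  (stop)
So 15/202 = [0; 13, 2, 7].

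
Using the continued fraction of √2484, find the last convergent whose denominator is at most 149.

√2484 = [49; 1, 5, 4, 5, 1, 98, …] (period length 6).
Convergents:
  p_0/q_0 = 49/1
  p_1/q_1 = 50/1
  p_2/q_2 = 299/6
  p_3/q_3 = 1246/25
  p_4/q_4 = 6529/131
  p_5/q_5 = 7775/156
q_4 = 131 ≤ 149 < 156 = q_5, so the answer is 6529/131.

6529/131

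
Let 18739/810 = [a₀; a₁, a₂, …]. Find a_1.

7

18739 = 23·810 + 109   →  a_0 = 23
810 = 7·109 + 47   →  a_1 = 7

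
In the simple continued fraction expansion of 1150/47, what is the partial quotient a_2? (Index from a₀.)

7

1150 = 24·47 + 22   →  a_0 = 24
47 = 2·22 + 3   →  a_1 = 2
22 = 7·3 + 1   →  a_2 = 7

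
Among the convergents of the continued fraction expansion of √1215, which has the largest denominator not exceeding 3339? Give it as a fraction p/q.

102026/2927

√1215 = [34; 1, 5, 1, 68, …] (period length 4).
Convergents:
  p_0/q_0 = 34/1
  p_1/q_1 = 35/1
  p_2/q_2 = 209/6
  p_3/q_3 = 244/7
  p_4/q_4 = 16801/482
  p_5/q_5 = 17045/489
  p_6/q_6 = 102026/2927
  p_7/q_7 = 119071/3416
q_6 = 2927 ≤ 3339 < 3416 = q_7, so the answer is 102026/2927.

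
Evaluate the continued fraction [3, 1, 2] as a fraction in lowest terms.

Fold from the inside: start with 2/1.
  1 + 1/2 = 3/2
  3 + 2/3 = 11/3

11/3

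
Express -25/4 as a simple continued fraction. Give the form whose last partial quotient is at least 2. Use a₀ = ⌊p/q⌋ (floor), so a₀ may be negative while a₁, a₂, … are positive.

[-7; 1, 3]

-25 = -7·4 + 3
4 = 1·3 + 1
3 = 3·1 + 0  (stop)
So -25/4 = [-7; 1, 3].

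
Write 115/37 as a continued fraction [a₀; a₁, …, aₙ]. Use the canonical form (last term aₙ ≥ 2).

115 = 3×37 + 4
37 = 9×4 + 1
4 = 4×1 + 0  (stop)
So 115/37 = [3; 9, 4].

[3; 9, 4]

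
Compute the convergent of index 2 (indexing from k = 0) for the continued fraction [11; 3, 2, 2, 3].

Using pₖ = aₖpₖ₋₁ + pₖ₋₂, qₖ = aₖqₖ₋₁ + qₖ₋₂ (with p₋₁=1, p₋₂=0, q₋₁=0, q₋₂=1):
  k=0: a=11, p=11, q=1
  k=1: a=3, p=34, q=3
  k=2: a=2, p=79, q=7

79/7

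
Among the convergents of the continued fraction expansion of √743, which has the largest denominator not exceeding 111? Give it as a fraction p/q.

√743 = [27; 3, 1, 7, 27, 7, 1, 3, 54, …] (period length 8).
Convergents:
  p_0/q_0 = 27/1
  p_1/q_1 = 82/3
  p_2/q_2 = 109/4
  p_3/q_3 = 845/31
  p_4/q_4 = 22924/841
q_3 = 31 ≤ 111 < 841 = q_4, so the answer is 845/31.

845/31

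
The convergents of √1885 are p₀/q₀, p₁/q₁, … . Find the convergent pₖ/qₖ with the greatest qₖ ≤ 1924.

45023/1037

√1885 = [43; 2, 2, 2, 86, …] (period length 4).
Convergents:
  p_0/q_0 = 43/1
  p_1/q_1 = 87/2
  p_2/q_2 = 217/5
  p_3/q_3 = 521/12
  p_4/q_4 = 45023/1037
  p_5/q_5 = 90567/2086
q_4 = 1037 ≤ 1924 < 2086 = q_5, so the answer is 45023/1037.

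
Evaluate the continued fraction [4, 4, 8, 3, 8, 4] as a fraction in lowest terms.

14981/3531

Using pₖ = aₖpₖ₋₁ + pₖ₋₂ and qₖ = aₖqₖ₋₁ + qₖ₋₂:
  k=0: a=4, p=4, q=1
  k=1: a=4, p=17, q=4
  k=2: a=8, p=140, q=33
  k=3: a=3, p=437, q=103
  k=4: a=8, p=3636, q=857
  k=5: a=4, p=14981, q=3531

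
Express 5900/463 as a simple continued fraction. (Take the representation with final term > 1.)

[12; 1, 2, 1, 8, 6, 2]

5900 = 12×463 + 344
463 = 1×344 + 119
344 = 2×119 + 106
119 = 1×106 + 13
106 = 8×13 + 2
13 = 6×2 + 1
2 = 2×1 + 0  (stop)
So 5900/463 = [12; 1, 2, 1, 8, 6, 2].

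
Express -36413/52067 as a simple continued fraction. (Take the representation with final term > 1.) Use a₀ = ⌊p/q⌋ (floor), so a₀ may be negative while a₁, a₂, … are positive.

-36413 = -1·52067 + 15654
52067 = 3·15654 + 5105
15654 = 3·5105 + 339
5105 = 15·339 + 20
339 = 16·20 + 19
20 = 1·19 + 1
19 = 19·1 + 0  (stop)
So -36413/52067 = [-1; 3, 3, 15, 16, 1, 19].

[-1; 3, 3, 15, 16, 1, 19]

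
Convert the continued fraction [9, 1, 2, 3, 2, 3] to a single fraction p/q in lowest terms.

Fold from the inside: start with 3/1.
  2 + 1/3 = 7/3
  3 + 3/7 = 24/7
  2 + 7/24 = 55/24
  1 + 24/55 = 79/55
  9 + 55/79 = 766/79

766/79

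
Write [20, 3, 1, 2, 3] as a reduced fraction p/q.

750/37

Fold from the inside: start with 3/1.
  2 + 1/3 = 7/3
  1 + 3/7 = 10/7
  3 + 7/10 = 37/10
  20 + 10/37 = 750/37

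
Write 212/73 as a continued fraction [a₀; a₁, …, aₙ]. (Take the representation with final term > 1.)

212 = 2*73 + 66
73 = 1*66 + 7
66 = 9*7 + 3
7 = 2*3 + 1
3 = 3*1 + 0  (stop)
So 212/73 = [2; 1, 9, 2, 3].

[2; 1, 9, 2, 3]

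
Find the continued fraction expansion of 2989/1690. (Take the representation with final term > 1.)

[1; 1, 3, 3, 9, 1, 2, 4]

2989 = 1·1690 + 1299
1690 = 1·1299 + 391
1299 = 3·391 + 126
391 = 3·126 + 13
126 = 9·13 + 9
13 = 1·9 + 4
9 = 2·4 + 1
4 = 4·1 + 0  (stop)
So 2989/1690 = [1; 1, 3, 3, 9, 1, 2, 4].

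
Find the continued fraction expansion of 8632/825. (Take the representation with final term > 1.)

8632 = 10×825 + 382
825 = 2×382 + 61
382 = 6×61 + 16
61 = 3×16 + 13
16 = 1×13 + 3
13 = 4×3 + 1
3 = 3×1 + 0  (stop)
So 8632/825 = [10; 2, 6, 3, 1, 4, 3].

[10; 2, 6, 3, 1, 4, 3]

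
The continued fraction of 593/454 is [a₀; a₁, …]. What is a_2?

593 = 1·454 + 139   →  a_0 = 1
454 = 3·139 + 37   →  a_1 = 3
139 = 3·37 + 28   →  a_2 = 3

3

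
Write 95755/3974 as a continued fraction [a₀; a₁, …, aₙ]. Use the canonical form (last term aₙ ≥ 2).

[24; 10, 2, 16, 1, 2, 1, 2]

95755 = 24×3974 + 379
3974 = 10×379 + 184
379 = 2×184 + 11
184 = 16×11 + 8
11 = 1×8 + 3
8 = 2×3 + 2
3 = 1×2 + 1
2 = 2×1 + 0  (stop)
So 95755/3974 = [24; 10, 2, 16, 1, 2, 1, 2].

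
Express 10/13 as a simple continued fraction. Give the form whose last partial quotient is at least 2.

10 = 0×13 + 10
13 = 1×10 + 3
10 = 3×3 + 1
3 = 3×1 + 0  (stop)
So 10/13 = [0; 1, 3, 3].

[0; 1, 3, 3]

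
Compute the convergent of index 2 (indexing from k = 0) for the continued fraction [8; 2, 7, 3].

Using pₖ = aₖpₖ₋₁ + pₖ₋₂, qₖ = aₖqₖ₋₁ + qₖ₋₂ (with p₋₁=1, p₋₂=0, q₋₁=0, q₋₂=1):
  k=0: a=8, p=8, q=1
  k=1: a=2, p=17, q=2
  k=2: a=7, p=127, q=15

127/15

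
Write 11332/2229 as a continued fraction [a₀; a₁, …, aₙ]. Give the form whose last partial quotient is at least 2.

[5; 11, 1, 11, 2, 7]

11332 = 5×2229 + 187
2229 = 11×187 + 172
187 = 1×172 + 15
172 = 11×15 + 7
15 = 2×7 + 1
7 = 7×1 + 0  (stop)
So 11332/2229 = [5; 11, 1, 11, 2, 7].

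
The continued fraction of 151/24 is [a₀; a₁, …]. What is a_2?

2

151 = 6·24 + 7   →  a_0 = 6
24 = 3·7 + 3   →  a_1 = 3
7 = 2·3 + 1   →  a_2 = 2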